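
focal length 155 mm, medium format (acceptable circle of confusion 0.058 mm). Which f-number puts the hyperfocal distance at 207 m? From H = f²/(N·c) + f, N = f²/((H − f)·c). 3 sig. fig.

Rearrange H = f²/(N·c) + f for N: N = f² / ((H − f)·c).
N = 155² / ((207000 − 155) × 0.058) = 24025 / 11997 ≈ 2.00.

f/2.00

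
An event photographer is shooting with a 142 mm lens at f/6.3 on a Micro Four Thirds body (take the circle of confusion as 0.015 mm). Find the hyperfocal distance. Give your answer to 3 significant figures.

214 m

Hyperfocal distance H = f²/(N·c) + f = 142²/(6.3 × 0.015) + 142 = 20164/0.0945 + 142 ≈ 213517.7 mm ≈ 214 m.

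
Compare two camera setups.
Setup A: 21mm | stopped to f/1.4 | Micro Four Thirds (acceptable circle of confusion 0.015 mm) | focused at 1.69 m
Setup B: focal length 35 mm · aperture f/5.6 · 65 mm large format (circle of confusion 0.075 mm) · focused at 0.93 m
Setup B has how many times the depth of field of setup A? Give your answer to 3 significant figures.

Setup A: H = 21²/(1.4×0.015) + 21 ≈ 21021.0 mm; DoF = Df − Dn = 1835.91 − 1565.57 ≈ 270.34 mm.
Setup B: H = 35²/(5.6×0.075) + 35 ≈ 2951.7 mm; DoF = Df − Dn = 1341.71 − 711.63 ≈ 630.08 mm.
Ratio = 630.08 / 270.34 ≈ 2.33.

2.33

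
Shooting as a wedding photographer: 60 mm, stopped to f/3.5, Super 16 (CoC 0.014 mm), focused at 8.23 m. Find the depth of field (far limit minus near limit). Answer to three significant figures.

Hyperfocal distance H = f²/(N·c) + f = 60²/(3.5 × 0.014) + 60 = 3600/0.049 + 60 ≈ 73529.4 mm ≈ 73.53 m.
Near limit Dn = s·(H − f)/(H + s − 2f) = 8230 × (73529.4 − 60) / (73529.4 + 8230 − 2 × 60) = 8230 × 73469.4 / 81639.4 ≈ 7406.4 mm.
Far limit Df = s·(H − f)/(H − s) = 8230 × (73529.4 − 60) / (73529.4 − 8230) = 8230 × 73469.4 / 65299.4 ≈ 9259.7 mm.
Depth of field = Df − Dn = 9259.7 − 7406.4 ≈ 1853.3 mm ≈ 1.85 m.

1.85 m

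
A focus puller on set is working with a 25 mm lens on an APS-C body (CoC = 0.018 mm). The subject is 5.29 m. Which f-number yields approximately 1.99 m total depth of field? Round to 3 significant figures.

f/1.20

Write h = H − f = f²/(N·c). The thin-lens limits are Dn = s·h/(h + (s−f)) and Df = s·h/(h − (s−f)), so DoF = Df − Dn = 2·s·(s−f)·h / (h² − (s−f)²).
That is a quadratic in h: DoF·h² − 2·s·(s−f)·h − DoF·(s−f)² = 0 ⇒ h = (s−f)·(s + √(s² + DoF²)) / DoF = 5265 × (5290 + √(5290² + 1990²)) / 1990 = 5265 × (5290 + 5651.92) / 1990 ≈ 28949 mm.
Then N = f²/(c·h) = 25² / (0.018 × 28949) = 625 / 521.09 ≈ 1.20.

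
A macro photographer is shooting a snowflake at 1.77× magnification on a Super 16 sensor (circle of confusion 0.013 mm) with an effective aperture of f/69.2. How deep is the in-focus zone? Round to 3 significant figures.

0.574 mm

At magnification m, DoF ≈ 2·N_eff·c/m² = 2 × 69.2 × 0.013 / 1.77² = 1.799 / 3.133 ≈ 0.574 mm.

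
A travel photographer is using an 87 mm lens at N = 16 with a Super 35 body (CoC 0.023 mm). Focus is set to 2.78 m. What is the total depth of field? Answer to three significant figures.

Hyperfocal distance H = f²/(N·c) + f = 87²/(16 × 0.023) + 87 = 7569/0.368 + 87 ≈ 20654.9 mm ≈ 20.65 m.
Near limit Dn = s·(H − f)/(H + s − 2f) = 2780 × (20654.9 − 87) / (20654.9 + 2780 − 2 × 87) = 2780 × 20567.9 / 23260.9 ≈ 2458.15 mm.
Far limit Df = s·(H − f)/(H − s) = 2780 × (20654.9 − 87) / (20654.9 − 2780) = 2780 × 20567.9 / 17874.9 ≈ 3198.83 mm.
Depth of field = Df − Dn = 3198.83 − 2458.15 ≈ 740.68 mm ≈ 0.741 m.

0.741 m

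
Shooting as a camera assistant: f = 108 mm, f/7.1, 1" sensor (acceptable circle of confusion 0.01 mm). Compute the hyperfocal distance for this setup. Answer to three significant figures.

Hyperfocal distance H = f²/(N·c) + f = 108²/(7.1 × 0.01) + 108 = 11664/0.071 + 108 ≈ 164389.7 mm ≈ 164 m.

164 m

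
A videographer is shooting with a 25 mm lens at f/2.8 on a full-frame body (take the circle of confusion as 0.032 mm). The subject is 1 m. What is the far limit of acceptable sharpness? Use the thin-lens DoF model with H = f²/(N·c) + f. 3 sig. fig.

1.16 m

Hyperfocal distance H = f²/(N·c) + f = 25²/(2.8 × 0.032) + 25 = 625/0.0896 + 25 ≈ 7000.4 mm ≈ 7.000 m.
Far limit Df = s·(H − f)/(H − s) = 1000 × (7000.4 − 25) / (7000.4 − 1000) = 1000 × 6975.4 / 6000.4 ≈ 1162.5 mm ≈ 1.16 m.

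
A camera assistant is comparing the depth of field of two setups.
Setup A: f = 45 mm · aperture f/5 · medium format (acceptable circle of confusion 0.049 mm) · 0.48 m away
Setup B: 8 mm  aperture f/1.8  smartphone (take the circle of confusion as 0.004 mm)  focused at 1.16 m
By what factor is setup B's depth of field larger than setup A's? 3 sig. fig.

6.04

Setup A: H = 45²/(5×0.049) + 45 ≈ 8310.3 mm; DoF = Df − Dn = 506.666 − 456.001 ≈ 50.665 mm.
Setup B: H = 8²/(1.8×0.004) + 8 ≈ 8896.9 mm; DoF = Df − Dn = 1332.72 − 1026.91 ≈ 305.81 mm.
Ratio = 305.81 / 50.665 ≈ 6.04.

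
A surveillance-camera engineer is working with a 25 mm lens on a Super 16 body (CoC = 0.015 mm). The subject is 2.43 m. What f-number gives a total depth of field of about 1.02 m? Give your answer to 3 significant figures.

Write h = H − f = f²/(N·c). The thin-lens limits are Dn = s·h/(h + (s−f)) and Df = s·h/(h − (s−f)), so DoF = Df − Dn = 2·s·(s−f)·h / (h² − (s−f)²).
That is a quadratic in h: DoF·h² − 2·s·(s−f)·h − DoF·(s−f)² = 0 ⇒ h = (s−f)·(s + √(s² + DoF²)) / DoF = 2405 × (2430 + √(2430² + 1020²)) / 1020 = 2405 × (2430 + 2635.39) / 1020 ≈ 11943 mm.
Then N = f²/(c·h) = 25² / (0.015 × 11943) = 625 / 179.15 ≈ 3.49.

f/3.49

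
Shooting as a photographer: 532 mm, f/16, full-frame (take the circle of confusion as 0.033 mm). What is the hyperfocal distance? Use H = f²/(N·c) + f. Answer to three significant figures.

537 m

Hyperfocal distance H = f²/(N·c) + f = 532²/(16 × 0.033) + 532 = 283024/0.528 + 532 ≈ 536562.3 mm ≈ 537 m.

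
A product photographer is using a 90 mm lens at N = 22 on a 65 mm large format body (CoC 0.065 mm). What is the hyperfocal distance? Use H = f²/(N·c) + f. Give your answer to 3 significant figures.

5.75 m

Hyperfocal distance H = f²/(N·c) + f = 90²/(22 × 0.065) + 90 = 8100/1.43 + 90 ≈ 5754.3 mm ≈ 5.75 m.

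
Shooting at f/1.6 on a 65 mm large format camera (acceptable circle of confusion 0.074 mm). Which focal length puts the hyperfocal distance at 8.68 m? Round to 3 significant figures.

32.0 mm

From H = f²/(N·c) + f, with f ≪ H: f ≈ √(H·N·c) = √(8680 × 1.6 × 0.074) = √1027.7 ≈ 32.06 mm.
Exact: f² + N·c·f − N·c·H = 0 ⇒ f = (−N·c + √((N·c)² + 4·N·c·H))/2 = (−0.1184 + √4110.9)/2 ≈ 31.999 mm ≈ 32.0 mm.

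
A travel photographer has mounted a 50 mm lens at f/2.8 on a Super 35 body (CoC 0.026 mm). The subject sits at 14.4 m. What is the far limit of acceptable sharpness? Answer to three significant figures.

24.7 m

Hyperfocal distance H = f²/(N·c) + f = 50²/(2.8 × 0.026) + 50 = 2500/0.0728 + 50 ≈ 34390.7 mm ≈ 34.39 m.
Far limit Df = s·(H − f)/(H − s) = 14400 × (34390.7 − 50) / (34390.7 − 14400) = 14400 × 34340.7 / 19990.7 ≈ 24737 mm ≈ 24.7 m.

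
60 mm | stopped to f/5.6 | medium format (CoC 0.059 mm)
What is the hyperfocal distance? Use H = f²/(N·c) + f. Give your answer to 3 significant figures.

Hyperfocal distance H = f²/(N·c) + f = 60²/(5.6 × 0.059) + 60 = 3600/0.3304 + 60 ≈ 10955.9 mm ≈ 11.0 m.

11.0 m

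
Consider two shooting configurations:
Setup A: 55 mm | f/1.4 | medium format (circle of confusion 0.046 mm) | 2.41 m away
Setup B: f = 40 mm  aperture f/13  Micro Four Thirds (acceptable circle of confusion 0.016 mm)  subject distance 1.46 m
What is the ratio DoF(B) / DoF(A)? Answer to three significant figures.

2.30

Setup A: H = 55²/(1.4×0.046) + 55 ≈ 47027.0 mm; DoF = Df − Dn = 2537.21 − 2294.94 ≈ 242.27 mm.
Setup B: H = 40²/(13×0.016) + 40 ≈ 7732.3 mm; DoF = Df − Dn = 1790.53 − 1232.48 ≈ 558.05 mm.
Ratio = 558.05 / 242.27 ≈ 2.30.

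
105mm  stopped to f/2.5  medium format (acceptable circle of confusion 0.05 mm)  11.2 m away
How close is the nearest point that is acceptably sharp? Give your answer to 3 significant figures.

Hyperfocal distance H = f²/(N·c) + f = 105²/(2.5 × 0.05) + 105 = 11025/0.125 + 105 ≈ 88305.0 mm ≈ 88.31 m.
Near limit Dn = s·(H − f)/(H + s − 2f) = 11200 × (88305.0 − 105) / (88305.0 + 11200 − 2 × 105) = 11200 × 88200.0 / 99295.0 ≈ 9948.5 mm ≈ 9.95 m.

9.95 m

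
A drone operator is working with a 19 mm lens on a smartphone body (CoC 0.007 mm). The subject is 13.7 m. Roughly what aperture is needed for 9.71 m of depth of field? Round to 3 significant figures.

Write h = H − f = f²/(N·c). The thin-lens limits are Dn = s·h/(h + (s−f)) and Df = s·h/(h − (s−f)), so DoF = Df − Dn = 2·s·(s−f)·h / (h² − (s−f)²).
That is a quadratic in h: DoF·h² − 2·s·(s−f)·h − DoF·(s−f)² = 0 ⇒ h = (s−f)·(s + √(s² + DoF²)) / DoF = 13681 × (13700 + √(13700² + 9710²)) / 9710 = 13681 × (13700 + 16792.1) / 9710 ≈ 42962 mm.
Then N = f²/(c·h) = 19² / (0.007 × 42962) = 361 / 300.73 ≈ 1.20.

f/1.20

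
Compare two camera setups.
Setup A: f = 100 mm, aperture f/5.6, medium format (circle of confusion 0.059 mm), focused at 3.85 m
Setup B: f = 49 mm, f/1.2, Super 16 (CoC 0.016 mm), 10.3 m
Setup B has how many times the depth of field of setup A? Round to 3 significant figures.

1.75

Setup A: H = 100²/(5.6×0.059) + 100 ≈ 30366.3 mm; DoF = Df − Dn = 4394.48 − 3425.57 ≈ 968.91 mm.
Setup B: H = 49²/(1.2×0.016) + 49 ≈ 125101.1 mm; DoF = Df − Dn = 11219.7 − 9519.6 ≈ 1700.1 mm.
Ratio = 1700.1 / 968.91 ≈ 1.75.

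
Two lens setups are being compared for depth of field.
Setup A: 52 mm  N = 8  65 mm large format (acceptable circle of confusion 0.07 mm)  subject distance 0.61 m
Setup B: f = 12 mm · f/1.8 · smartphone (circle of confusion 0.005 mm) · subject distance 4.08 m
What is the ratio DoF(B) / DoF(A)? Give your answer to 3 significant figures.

Setup A: H = 52²/(8×0.07) + 52 ≈ 4880.6 mm; DoF = Df − Dn = 689.70 − 546.81 ≈ 142.89 mm.
Setup B: H = 12²/(1.8×0.005) + 12 ≈ 16012.0 mm; DoF = Df − Dn = 5471.0 − 3252.9 ≈ 2218.1 mm.
Ratio = 2218.1 / 142.89 ≈ 15.5.

15.5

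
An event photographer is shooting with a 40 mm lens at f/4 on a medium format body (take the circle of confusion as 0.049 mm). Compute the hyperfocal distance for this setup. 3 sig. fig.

8.20 m

Hyperfocal distance H = f²/(N·c) + f = 40²/(4 × 0.049) + 40 = 1600/0.196 + 40 ≈ 8203.3 mm ≈ 8.20 m.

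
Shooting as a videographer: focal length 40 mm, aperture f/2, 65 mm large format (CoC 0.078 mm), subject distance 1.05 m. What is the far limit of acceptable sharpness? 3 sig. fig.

1.16 m

Hyperfocal distance H = f²/(N·c) + f = 40²/(2 × 0.078) + 40 = 1600/0.156 + 40 ≈ 10296.4 mm ≈ 10.30 m.
Far limit Df = s·(H − f)/(H − s) = 1050 × (10296.4 − 40) / (10296.4 − 1050) = 1050 × 10256.4 / 9246.4 ≈ 1164.7 mm ≈ 1.16 m.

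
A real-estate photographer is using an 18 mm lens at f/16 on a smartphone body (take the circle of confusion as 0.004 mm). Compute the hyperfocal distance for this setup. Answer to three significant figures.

5.08 m

Hyperfocal distance H = f²/(N·c) + f = 18²/(16 × 0.004) + 18 = 324/0.064 + 18 ≈ 5080.5 mm ≈ 5.08 m.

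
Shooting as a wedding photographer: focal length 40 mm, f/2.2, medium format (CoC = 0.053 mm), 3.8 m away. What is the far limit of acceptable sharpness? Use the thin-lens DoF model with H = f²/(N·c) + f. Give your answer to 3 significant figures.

5.23 m

Hyperfocal distance H = f²/(N·c) + f = 40²/(2.2 × 0.053) + 40 = 1600/0.1166 + 40 ≈ 13762.1 mm ≈ 13.76 m.
Far limit Df = s·(H − f)/(H − s) = 3800 × (13762.1 − 40) / (13762.1 − 3800) = 3800 × 13722.1 / 9962.1 ≈ 5234.2 mm ≈ 5.23 m.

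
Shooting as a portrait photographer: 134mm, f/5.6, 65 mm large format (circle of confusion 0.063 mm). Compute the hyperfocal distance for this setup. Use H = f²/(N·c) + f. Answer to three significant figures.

51.0 m

Hyperfocal distance H = f²/(N·c) + f = 134²/(5.6 × 0.063) + 134 = 17956/0.3528 + 134 ≈ 51029.7 mm ≈ 51.0 m.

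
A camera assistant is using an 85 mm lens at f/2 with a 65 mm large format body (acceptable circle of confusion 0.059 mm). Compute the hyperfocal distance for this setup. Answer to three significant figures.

61.3 m

Hyperfocal distance H = f²/(N·c) + f = 85²/(2 × 0.059) + 85 = 7225/0.118 + 85 ≈ 61313.8 mm ≈ 61.3 m.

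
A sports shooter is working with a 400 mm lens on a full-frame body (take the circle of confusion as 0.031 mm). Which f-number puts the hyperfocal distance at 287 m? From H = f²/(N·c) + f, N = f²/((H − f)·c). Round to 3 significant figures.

Rearrange H = f²/(N·c) + f for N: N = f² / ((H − f)·c).
N = 400² / ((287000 − 400) × 0.031) = 160000 / 8885 ≈ 18.

f/18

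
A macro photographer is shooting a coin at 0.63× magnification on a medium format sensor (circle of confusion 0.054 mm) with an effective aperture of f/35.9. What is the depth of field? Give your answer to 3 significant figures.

At magnification m, DoF ≈ 2·N_eff·c/m² = 2 × 35.9 × 0.054 / 0.63² = 3.877 / 0.3969 ≈ 9.77 mm.

9.77 mm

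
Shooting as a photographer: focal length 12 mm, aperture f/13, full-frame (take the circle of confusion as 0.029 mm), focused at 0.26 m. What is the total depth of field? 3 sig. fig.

0.584 m

Hyperfocal distance H = f²/(N·c) + f = 12²/(13 × 0.029) + 12 = 144/0.377 + 12 ≈ 394.0 mm ≈ 0.394 m.
Near limit Dn = s·(H − f)/(H + s − 2f) = 260 × (394.0 − 12) / (394.0 + 260 − 2 × 12) = 260 × 382.0 / 630.0 ≈ 157.64 mm.
Far limit Df = s·(H − f)/(H − s) = 260 × (394.0 − 12) / (394.0 − 260) = 260 × 382.0 / 134.0 ≈ 741.33 mm.
Depth of field = Df − Dn = 741.33 − 157.64 ≈ 583.69 mm ≈ 0.584 m.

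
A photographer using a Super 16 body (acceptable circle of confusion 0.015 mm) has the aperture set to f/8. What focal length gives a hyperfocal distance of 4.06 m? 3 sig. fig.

22.0 mm

From H = f²/(N·c) + f, with f ≪ H: f ≈ √(H·N·c) = √(4060 × 8 × 0.015) = √487.20 ≈ 22.07 mm.
Exact: f² + N·c·f − N·c·H = 0 ⇒ f = (−N·c + √((N·c)² + 4·N·c·H))/2 = (−0.12 + √1948.8)/2 ≈ 22.013 mm ≈ 22.0 mm.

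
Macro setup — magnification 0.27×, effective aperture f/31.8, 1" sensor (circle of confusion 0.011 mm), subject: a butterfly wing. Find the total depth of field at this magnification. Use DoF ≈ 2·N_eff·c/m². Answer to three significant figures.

9.60 mm

At magnification m, DoF ≈ 2·N_eff·c/m² = 2 × 31.8 × 0.011 / 0.27² = 0.6996 / 0.0729 ≈ 9.6 mm.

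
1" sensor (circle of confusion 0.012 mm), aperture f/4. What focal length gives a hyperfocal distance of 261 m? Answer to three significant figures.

112 mm

From H = f²/(N·c) + f, with f ≪ H: f ≈ √(H·N·c) = √(261000 × 4 × 0.012) = √12528 ≈ 111.9 mm.
The +f correction barely moves this — solving exactly, f² + N·c·f − N·c·H = 0 ⇒ f = (−N·c + √((N·c)² + 4·N·c·H))/2 = (−0.048 + √50112)/2 ≈ 111.90 mm, so f ≈ 112 mm.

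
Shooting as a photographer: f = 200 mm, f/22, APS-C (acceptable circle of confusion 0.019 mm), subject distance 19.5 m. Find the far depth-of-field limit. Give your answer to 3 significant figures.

24.4 m

Hyperfocal distance H = f²/(N·c) + f = 200²/(22 × 0.019) + 200 = 40000/0.418 + 200 ≈ 95893.8 mm ≈ 95.89 m.
Far limit Df = s·(H − f)/(H − s) = 19500 × (95893.8 − 200) / (95893.8 − 19500) = 19500 × 95693.8 / 76393.8 ≈ 24426 mm ≈ 24.4 m.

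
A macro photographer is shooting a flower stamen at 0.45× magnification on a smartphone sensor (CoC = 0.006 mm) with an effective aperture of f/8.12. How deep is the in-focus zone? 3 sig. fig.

0.481 mm

At magnification m, DoF ≈ 2·N_eff·c/m² = 2 × 8.12 × 0.006 / 0.45² = 0.09744 / 0.2025 ≈ 0.481 mm.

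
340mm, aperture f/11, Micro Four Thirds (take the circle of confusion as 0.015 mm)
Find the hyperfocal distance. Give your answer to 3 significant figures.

Hyperfocal distance H = f²/(N·c) + f = 340²/(11 × 0.015) + 340 = 115600/0.165 + 340 ≈ 700946.1 mm ≈ 701 m.

701 m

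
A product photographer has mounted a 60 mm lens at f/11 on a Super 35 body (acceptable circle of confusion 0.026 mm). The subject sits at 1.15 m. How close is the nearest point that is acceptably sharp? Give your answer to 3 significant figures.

Hyperfocal distance H = f²/(N·c) + f = 60²/(11 × 0.026) + 60 = 3600/0.286 + 60 ≈ 12647.4 mm ≈ 12.65 m.
Near limit Dn = s·(H − f)/(H + s − 2f) = 1150 × (12647.4 − 60) / (12647.4 + 1150 − 2 × 60) = 1150 × 12587.4 / 13677.4 ≈ 1058.4 mm ≈ 1.06 m.

1.06 m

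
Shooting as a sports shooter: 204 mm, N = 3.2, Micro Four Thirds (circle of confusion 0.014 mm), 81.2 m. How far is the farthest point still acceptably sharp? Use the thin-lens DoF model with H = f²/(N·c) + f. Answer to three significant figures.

89.0 m

Hyperfocal distance H = f²/(N·c) + f = 204²/(3.2 × 0.014) + 204 = 41616/0.0448 + 204 ≈ 929132.6 mm ≈ 929.1 m.
Far limit Df = s·(H − f)/(H − s) = 81200 × (929132.6 − 204) / (929132.6 − 81200) = 81200 × 928928.6 / 847932.6 ≈ 88956 mm ≈ 89.0 m.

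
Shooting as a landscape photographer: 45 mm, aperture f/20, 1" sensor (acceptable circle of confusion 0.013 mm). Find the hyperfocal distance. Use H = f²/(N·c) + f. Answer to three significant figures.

7.83 m

Hyperfocal distance H = f²/(N·c) + f = 45²/(20 × 0.013) + 45 = 2025/0.26 + 45 ≈ 7833.5 mm ≈ 7.83 m.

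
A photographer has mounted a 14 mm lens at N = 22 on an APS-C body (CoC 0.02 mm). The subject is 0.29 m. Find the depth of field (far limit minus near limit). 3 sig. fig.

Hyperfocal distance H = f²/(N·c) + f = 14²/(22 × 0.02) + 14 = 196/0.44 + 14 ≈ 459.5 mm ≈ 0.459 m.
Near limit Dn = s·(H − f)/(H + s − 2f) = 290 × (459.5 − 14) / (459.5 + 290 − 2 × 14) = 290 × 445.5 / 721.5 ≈ 179.06 mm.
Far limit Df = s·(H − f)/(H − s) = 290 × (459.5 − 14) / (459.5 − 290) = 290 × 445.5 / 169.5 ≈ 762.34 mm.
Depth of field = Df − Dn = 762.34 − 179.06 ≈ 583.28 mm ≈ 0.583 m.

0.583 m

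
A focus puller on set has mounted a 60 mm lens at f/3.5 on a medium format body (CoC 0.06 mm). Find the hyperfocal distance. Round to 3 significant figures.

17.2 m

Hyperfocal distance H = f²/(N·c) + f = 60²/(3.5 × 0.06) + 60 = 3600/0.21 + 60 ≈ 17202.9 mm ≈ 17.2 m.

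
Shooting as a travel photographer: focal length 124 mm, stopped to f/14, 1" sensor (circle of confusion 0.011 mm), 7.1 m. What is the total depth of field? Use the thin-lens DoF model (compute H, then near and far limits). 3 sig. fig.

0.997 m

Hyperfocal distance H = f²/(N·c) + f = 124²/(14 × 0.011) + 124 = 15376/0.154 + 124 ≈ 99968.2 mm ≈ 99.97 m.
Near limit Dn = s·(H − f)/(H + s − 2f) = 7100 × (99968.2 − 124) / (99968.2 + 7100 − 2 × 124) = 7100 × 99844.2 / 106820.2 ≈ 6636.33 mm.
Far limit Df = s·(H − f)/(H − s) = 7100 × (99968.2 − 124) / (99968.2 − 7100) = 7100 × 99844.2 / 92868.2 ≈ 7633.33 mm.
Depth of field = Df − Dn = 7633.33 − 6636.33 ≈ 997.00 mm ≈ 0.997 m.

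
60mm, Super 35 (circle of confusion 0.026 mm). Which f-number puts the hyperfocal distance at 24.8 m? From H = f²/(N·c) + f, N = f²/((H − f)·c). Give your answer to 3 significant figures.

f/5.60

Rearrange H = f²/(N·c) + f for N: N = f² / ((H − f)·c).
N = 60² / ((24800 − 60) × 0.026) = 3600 / 643.2 ≈ 5.60.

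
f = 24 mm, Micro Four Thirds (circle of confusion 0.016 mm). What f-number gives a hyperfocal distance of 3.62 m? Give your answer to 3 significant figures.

Rearrange H = f²/(N·c) + f for N: N = f² / ((H − f)·c).
N = 24² / ((3620 − 24) × 0.016) = 576 / 57.54 ≈ 10.

f/10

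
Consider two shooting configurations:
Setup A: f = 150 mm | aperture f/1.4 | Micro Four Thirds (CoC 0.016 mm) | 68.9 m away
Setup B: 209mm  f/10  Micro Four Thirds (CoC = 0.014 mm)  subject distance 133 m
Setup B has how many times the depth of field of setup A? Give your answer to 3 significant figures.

14.6

Setup A: H = 150²/(1.4×0.016) + 150 ≈ 1004614.3 mm; DoF = Df − Dn = 73962.3 − 64486.3 ≈ 9476.0 mm.
Setup B: H = 209²/(10×0.014) + 209 ≈ 312216.1 mm; DoF = Df − Dn = 231547 − 93294 ≈ 138253 mm.
Ratio = 138253 / 9476.0 ≈ 14.6.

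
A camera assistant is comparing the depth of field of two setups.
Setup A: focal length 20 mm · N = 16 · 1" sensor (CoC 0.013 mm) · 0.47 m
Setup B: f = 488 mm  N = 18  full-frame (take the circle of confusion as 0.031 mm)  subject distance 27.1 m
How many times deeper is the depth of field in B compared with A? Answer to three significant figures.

Setup A: H = 20²/(16×0.013) + 20 ≈ 1943.1 mm; DoF = Df − Dn = 613.58 − 380.88 ≈ 232.70 mm.
Setup B: H = 488²/(18×0.031) + 488 ≈ 427269.4 mm; DoF = Df − Dn = 28902.2 − 25509.4 ≈ 3392.8 mm.
Ratio = 3392.8 / 232.70 ≈ 14.6.

14.6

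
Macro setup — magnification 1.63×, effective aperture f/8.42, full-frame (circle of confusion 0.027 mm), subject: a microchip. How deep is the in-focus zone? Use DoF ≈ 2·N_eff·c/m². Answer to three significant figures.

0.171 mm

At magnification m, DoF ≈ 2·N_eff·c/m² = 2 × 8.42 × 0.027 / 1.63² = 0.4547 / 2.657 ≈ 0.171 mm.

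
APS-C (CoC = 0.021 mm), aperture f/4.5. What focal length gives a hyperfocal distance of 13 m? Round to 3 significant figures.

35.0 mm

From H = f²/(N·c) + f, with f ≪ H: f ≈ √(H·N·c) = √(13000 × 4.5 × 0.021) = √1228.5 ≈ 35.05 mm.
Exact: f² + N·c·f − N·c·H = 0 ⇒ f = (−N·c + √((N·c)² + 4·N·c·H))/2 = (−0.0945 + √4914.0)/2 ≈ 35.003 mm ≈ 35.0 mm.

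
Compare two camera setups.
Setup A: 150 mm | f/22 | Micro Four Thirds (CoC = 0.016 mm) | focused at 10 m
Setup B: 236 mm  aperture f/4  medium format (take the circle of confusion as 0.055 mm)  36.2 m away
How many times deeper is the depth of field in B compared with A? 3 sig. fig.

3.33

Setup A: H = 150²/(22×0.016) + 150 ≈ 64070.5 mm; DoF = Df − Dn = 11821.7 − 8664.8 ≈ 3156.9 mm.
Setup B: H = 236²/(4×0.055) + 236 ≈ 253399.6 mm; DoF = Df − Dn = 42194 − 31697 ≈ 10497 mm.
Ratio = 10497 / 3156.9 ≈ 3.33.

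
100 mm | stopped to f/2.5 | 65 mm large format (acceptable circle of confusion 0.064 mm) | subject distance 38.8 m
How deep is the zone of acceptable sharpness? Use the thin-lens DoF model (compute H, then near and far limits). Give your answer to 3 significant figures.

Hyperfocal distance H = f²/(N·c) + f = 100²/(2.5 × 0.064) + 100 = 10000/0.16 + 100 ≈ 62600.0 mm ≈ 62.60 m.
Near limit Dn = s·(H − f)/(H + s − 2f) = 38800 × (62600.0 − 100) / (62600.0 + 38800 − 2 × 100) = 38800 × 62500.0 / 101200.0 ≈ 23962 mm.
Far limit Df = s·(H − f)/(H − s) = 38800 × (62600.0 − 100) / (62600.0 − 38800) = 38800 × 62500.0 / 23800.0 ≈ 101891 mm.
Depth of field = Df − Dn = 101891 − 23962 ≈ 77929 mm ≈ 77.9 m.

77.9 m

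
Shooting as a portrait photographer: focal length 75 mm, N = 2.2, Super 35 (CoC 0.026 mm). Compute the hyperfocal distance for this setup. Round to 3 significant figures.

98.4 m

Hyperfocal distance H = f²/(N·c) + f = 75²/(2.2 × 0.026) + 75 = 5625/0.0572 + 75 ≈ 98414.2 mm ≈ 98.4 m.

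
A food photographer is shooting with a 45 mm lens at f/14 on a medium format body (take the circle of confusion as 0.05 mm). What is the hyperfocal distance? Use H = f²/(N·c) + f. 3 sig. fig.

Hyperfocal distance H = f²/(N·c) + f = 45²/(14 × 0.05) + 45 = 2025/0.7 + 45 ≈ 2937.9 mm ≈ 2.94 m.

2.94 m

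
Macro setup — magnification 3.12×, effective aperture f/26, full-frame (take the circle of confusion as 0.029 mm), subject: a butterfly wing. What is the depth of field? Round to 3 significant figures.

At magnification m, DoF ≈ 2·N_eff·c/m² = 2 × 26 × 0.029 / 3.12² = 1.508 / 9.734 ≈ 0.155 mm.

0.155 mm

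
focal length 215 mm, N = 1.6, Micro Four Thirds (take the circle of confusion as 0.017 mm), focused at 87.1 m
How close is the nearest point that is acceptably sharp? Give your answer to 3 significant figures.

Hyperfocal distance H = f²/(N·c) + f = 215²/(1.6 × 0.017) + 215 = 46225/0.0272 + 215 ≈ 1699663.5 mm ≈ 1700 m.
Near limit Dn = s·(H − f)/(H + s − 2f) = 87100 × (1699663.5 − 215) / (1699663.5 + 87100 − 2 × 215) = 87100 × 1699448.5 / 1786333.5 ≈ 82864 mm ≈ 82.9 m.

82.9 m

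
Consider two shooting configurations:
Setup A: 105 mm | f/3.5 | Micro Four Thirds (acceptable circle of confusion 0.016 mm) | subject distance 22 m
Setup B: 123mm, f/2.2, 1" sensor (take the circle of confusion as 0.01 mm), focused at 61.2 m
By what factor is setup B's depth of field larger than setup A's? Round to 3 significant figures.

2.21

Setup A: H = 105²/(3.5×0.016) + 105 ≈ 196980.0 mm; DoF = Df − Dn = 24752.8 − 19798.2 ≈ 4954.6 mm.
Setup B: H = 123²/(2.2×0.01) + 123 ≈ 687804.8 mm; DoF = Df − Dn = 67165 − 56208 ≈ 10957 mm.
Ratio = 10957 / 4954.6 ≈ 2.21.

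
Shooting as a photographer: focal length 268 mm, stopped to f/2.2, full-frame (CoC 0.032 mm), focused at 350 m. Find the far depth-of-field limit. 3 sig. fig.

Hyperfocal distance H = f²/(N·c) + f = 268²/(2.2 × 0.032) + 268 = 71824/0.0704 + 268 ≈ 1020495.3 mm ≈ 1020 m.
Far limit Df = s·(H − f)/(H − s) = 350000 × (1020495.3 − 268) / (1020495.3 − 350000) = 350000 × 1020227.3 / 670495.3 ≈ 532561 mm ≈ 533 m.

533 m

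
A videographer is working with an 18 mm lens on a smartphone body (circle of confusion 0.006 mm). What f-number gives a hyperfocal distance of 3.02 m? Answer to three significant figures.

Rearrange H = f²/(N·c) + f for N: N = f² / ((H − f)·c).
N = 18² / ((3020 − 18) × 0.006) = 324 / 18.01 ≈ 18.

f/18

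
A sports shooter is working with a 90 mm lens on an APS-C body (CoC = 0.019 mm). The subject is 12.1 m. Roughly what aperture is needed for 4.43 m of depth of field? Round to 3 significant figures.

f/6.29

Write h = H − f = f²/(N·c). The thin-lens limits are Dn = s·h/(h + (s−f)) and Df = s·h/(h − (s−f)), so DoF = Df − Dn = 2·s·(s−f)·h / (h² − (s−f)²).
That is a quadratic in h: DoF·h² − 2·s·(s−f)·h − DoF·(s−f)² = 0 ⇒ h = (s−f)·(s + √(s² + DoF²)) / DoF = 12010 × (12100 + √(12100² + 4430²)) / 4430 = 12010 × (12100 + 12885.5) / 4430 ≈ 67737 mm.
Then N = f²/(c·h) = 90² / (0.019 × 67737) = 8100 / 1287.0 ≈ 6.29.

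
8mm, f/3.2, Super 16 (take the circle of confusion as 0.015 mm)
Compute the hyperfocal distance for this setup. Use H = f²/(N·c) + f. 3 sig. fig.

1.34 m

Hyperfocal distance H = f²/(N·c) + f = 8²/(3.2 × 0.015) + 8 = 64/0.048 + 8 ≈ 1341.3 mm ≈ 1.34 m.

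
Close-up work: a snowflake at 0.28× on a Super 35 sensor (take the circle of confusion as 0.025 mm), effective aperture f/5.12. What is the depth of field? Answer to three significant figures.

At magnification m, DoF ≈ 2·N_eff·c/m² = 2 × 5.12 × 0.025 / 0.28² = 0.256 / 0.0784 ≈ 3.27 mm.

3.27 mm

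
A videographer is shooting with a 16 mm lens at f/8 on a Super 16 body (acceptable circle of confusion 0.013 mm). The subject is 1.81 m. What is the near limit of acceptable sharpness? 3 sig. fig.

1.05 m

Hyperfocal distance H = f²/(N·c) + f = 16²/(8 × 0.013) + 16 = 256/0.104 + 16 ≈ 2477.5 mm ≈ 2.478 m.
Near limit Dn = s·(H − f)/(H + s − 2f) = 1810 × (2477.5 − 16) / (2477.5 + 1810 − 2 × 16) = 1810 × 2461.5 / 4255.5 ≈ 1047.0 mm ≈ 1.05 m.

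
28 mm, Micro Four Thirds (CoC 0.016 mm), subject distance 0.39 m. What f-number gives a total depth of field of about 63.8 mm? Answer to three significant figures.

f/11

Write h = H − f = f²/(N·c). The thin-lens limits are Dn = s·h/(h + (s−f)) and Df = s·h/(h − (s−f)), so DoF = Df − Dn = 2·s·(s−f)·h / (h² − (s−f)²).
That is a quadratic in h: DoF·h² − 2·s·(s−f)·h − DoF·(s−f)² = 0 ⇒ h = (s−f)·(s + √(s² + DoF²)) / DoF = 362 × (390 + √(390² + 63.8²)) / 63.8 = 362 × (390 + 395.184) / 63.8 ≈ 4455.1 mm.
Then N = f²/(c·h) = 28² / (0.016 × 4455.1) = 784 / 71.282 ≈ 11.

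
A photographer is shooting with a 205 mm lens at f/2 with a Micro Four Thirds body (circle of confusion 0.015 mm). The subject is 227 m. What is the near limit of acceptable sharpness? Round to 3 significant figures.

Hyperfocal distance H = f²/(N·c) + f = 205²/(2 × 0.015) + 205 = 42025/0.03 + 205 ≈ 1401038.3 mm ≈ 1401 m.
Near limit Dn = s·(H − f)/(H + s − 2f) = 227000 × (1401038.3 − 205) / (1401038.3 + 227000 − 2 × 205) = 227000 × 1400833.3 / 1627628.3 ≈ 195370 mm ≈ 195 m.

195 m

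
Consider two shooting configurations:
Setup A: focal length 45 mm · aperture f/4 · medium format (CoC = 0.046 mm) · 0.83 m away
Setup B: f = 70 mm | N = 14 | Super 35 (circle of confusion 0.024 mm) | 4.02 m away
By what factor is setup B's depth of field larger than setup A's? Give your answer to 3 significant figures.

19.7

Setup A: H = 45²/(4×0.046) + 45 ≈ 11050.4 mm; DoF = Df − Dn = 893.75 − 774.74 ≈ 119.01 mm.
Setup B: H = 70²/(14×0.024) + 70 ≈ 14653.3 mm; DoF = Df − Dn = 5513.3 − 3163.2 ≈ 2350.1 mm.
Ratio = 2350.1 / 119.01 ≈ 19.7.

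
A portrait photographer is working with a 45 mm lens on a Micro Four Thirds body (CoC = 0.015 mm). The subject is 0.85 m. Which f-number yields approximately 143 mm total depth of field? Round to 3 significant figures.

Write h = H − f = f²/(N·c). The thin-lens limits are Dn = s·h/(h + (s−f)) and Df = s·h/(h − (s−f)), so DoF = Df − Dn = 2·s·(s−f)·h / (h² − (s−f)²).
That is a quadratic in h: DoF·h² − 2·s·(s−f)·h − DoF·(s−f)² = 0 ⇒ h = (s−f)·(s + √(s² + DoF²)) / DoF = 805 × (850 + √(850² + 143²)) / 143 = 805 × (850 + 861.945) / 143 ≈ 9637.2 mm.
Then N = f²/(c·h) = 45² / (0.015 × 9637.2) = 2025 / 144.56 ≈ 14.

f/14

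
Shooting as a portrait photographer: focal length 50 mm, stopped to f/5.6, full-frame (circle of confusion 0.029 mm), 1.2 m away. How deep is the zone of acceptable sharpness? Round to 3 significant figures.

Hyperfocal distance H = f²/(N·c) + f = 50²/(5.6 × 0.029) + 50 = 2500/0.1624 + 50 ≈ 15444.1 mm ≈ 15.44 m.
Near limit Dn = s·(H − f)/(H + s − 2f) = 1200 × (15444.1 − 50) / (15444.1 + 1200 − 2 × 50) = 1200 × 15394.1 / 16544.1 ≈ 1116.59 mm.
Far limit Df = s·(H − f)/(H − s) = 1200 × (15444.1 − 50) / (15444.1 − 1200) = 1200 × 15394.1 / 14244.1 ≈ 1296.88 mm.
Depth of field = Df − Dn = 1296.88 − 1116.59 ≈ 180.29 mm.

180 mm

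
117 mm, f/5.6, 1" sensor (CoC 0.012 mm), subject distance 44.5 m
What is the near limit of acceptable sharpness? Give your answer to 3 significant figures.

36.5 m

Hyperfocal distance H = f²/(N·c) + f = 117²/(5.6 × 0.012) + 117 = 13689/0.0672 + 117 ≈ 203822.4 mm ≈ 203.8 m.
Near limit Dn = s·(H − f)/(H + s − 2f) = 44500 × (203822.4 − 117) / (203822.4 + 44500 − 2 × 117) = 44500 × 203705.4 / 248088.4 ≈ 36539 mm ≈ 36.5 m.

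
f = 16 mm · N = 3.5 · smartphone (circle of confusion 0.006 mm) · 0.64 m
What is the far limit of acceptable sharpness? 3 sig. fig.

0.675 m

Hyperfocal distance H = f²/(N·c) + f = 16²/(3.5 × 0.006) + 16 = 256/0.021 + 16 ≈ 12206.5 mm ≈ 12.21 m.
Far limit Df = s·(H − f)/(H − s) = 640 × (12206.5 − 16) / (12206.5 − 640) = 640 × 12190.5 / 11566.5 ≈ 674.53 mm ≈ 0.675 m.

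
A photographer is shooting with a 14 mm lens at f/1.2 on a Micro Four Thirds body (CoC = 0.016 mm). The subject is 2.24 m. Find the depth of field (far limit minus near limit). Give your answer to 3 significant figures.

1.03 m

Hyperfocal distance H = f²/(N·c) + f = 14²/(1.2 × 0.016) + 14 = 196/0.0192 + 14 ≈ 10222.3 mm ≈ 10.22 m.
Near limit Dn = s·(H − f)/(H + s − 2f) = 2240 × (10222.3 − 14) / (10222.3 + 2240 − 2 × 14) = 2240 × 10208.3 / 12434.3 ≈ 1839.0 mm.
Far limit Df = s·(H − f)/(H − s) = 2240 × (10222.3 − 14) / (10222.3 − 2240) = 2240 × 10208.3 / 7982.3 ≈ 2864.7 mm.
Depth of field = Df − Dn = 2864.7 − 1839.0 ≈ 1025.7 mm ≈ 1.03 m.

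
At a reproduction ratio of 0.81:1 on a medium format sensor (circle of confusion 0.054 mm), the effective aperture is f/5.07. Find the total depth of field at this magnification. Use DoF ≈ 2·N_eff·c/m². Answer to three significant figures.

0.835 mm

At magnification m, DoF ≈ 2·N_eff·c/m² = 2 × 5.07 × 0.054 / 0.81² = 0.5476 / 0.6561 ≈ 0.835 mm.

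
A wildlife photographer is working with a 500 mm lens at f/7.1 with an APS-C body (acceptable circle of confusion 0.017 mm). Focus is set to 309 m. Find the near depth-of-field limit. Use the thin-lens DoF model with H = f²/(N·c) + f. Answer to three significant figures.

269 m

Hyperfocal distance H = f²/(N·c) + f = 500²/(7.1 × 0.017) + 500 = 250000/0.1207 + 500 ≈ 2071751.0 mm ≈ 2072 m.
Near limit Dn = s·(H − f)/(H + s − 2f) = 309000 × (2071751.0 − 500) / (2071751.0 + 309000 − 2 × 500) = 309000 × 2071251.0 / 2379751.0 ≈ 268943 mm ≈ 269 m.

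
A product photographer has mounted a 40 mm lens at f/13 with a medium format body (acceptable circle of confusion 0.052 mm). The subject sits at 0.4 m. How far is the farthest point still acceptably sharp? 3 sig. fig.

472 mm

Hyperfocal distance H = f²/(N·c) + f = 40²/(13 × 0.052) + 40 = 1600/0.676 + 40 ≈ 2406.9 mm ≈ 2.407 m.
Far limit Df = s·(H − f)/(H − s) = 400 × (2406.9 − 40) / (2406.9 − 400) = 400 × 2366.9 / 2006.9 ≈ 471.75 mm.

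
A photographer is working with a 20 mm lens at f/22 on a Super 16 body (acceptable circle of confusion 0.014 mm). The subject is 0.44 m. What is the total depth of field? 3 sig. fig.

318 mm

Hyperfocal distance H = f²/(N·c) + f = 20²/(22 × 0.014) + 20 = 400/0.308 + 20 ≈ 1318.7 mm ≈ 1.319 m.
Near limit Dn = s·(H − f)/(H + s − 2f) = 440 × (1318.7 − 20) / (1318.7 + 440 − 2 × 20) = 440 × 1298.7 / 1718.7 ≈ 332.48 mm.
Far limit Df = s·(H − f)/(H − s) = 440 × (1318.7 − 20) / (1318.7 − 440) = 440 × 1298.7 / 878.7 ≈ 650.31 mm.
Depth of field = Df − Dn = 650.31 − 332.48 ≈ 317.83 mm.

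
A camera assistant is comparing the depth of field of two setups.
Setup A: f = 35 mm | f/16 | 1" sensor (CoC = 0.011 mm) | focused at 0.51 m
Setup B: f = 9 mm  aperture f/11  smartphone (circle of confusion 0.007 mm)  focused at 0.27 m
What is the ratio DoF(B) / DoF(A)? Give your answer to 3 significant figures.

Setup A: H = 35²/(16×0.011) + 35 ≈ 6995.2 mm; DoF = Df − Dn = 547.354 − 477.419 ≈ 69.935 mm.
Setup B: H = 9²/(11×0.007) + 9 ≈ 1060.9 mm; DoF = Df − Dn = 359.10 − 216.33 ≈ 142.77 mm.
Ratio = 142.77 / 69.935 ≈ 2.04.

2.04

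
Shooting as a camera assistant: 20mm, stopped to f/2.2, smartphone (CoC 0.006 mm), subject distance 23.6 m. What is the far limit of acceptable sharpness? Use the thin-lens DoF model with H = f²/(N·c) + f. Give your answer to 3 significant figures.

Hyperfocal distance H = f²/(N·c) + f = 20²/(2.2 × 0.006) + 20 = 400/0.0132 + 20 ≈ 30323.0 mm ≈ 30.32 m.
Far limit Df = s·(H − f)/(H − s) = 23600 × (30323.0 − 20) / (30323.0 − 23600) = 23600 × 30303.0 / 6723.0 ≈ 106373 mm ≈ 106 m.

106 m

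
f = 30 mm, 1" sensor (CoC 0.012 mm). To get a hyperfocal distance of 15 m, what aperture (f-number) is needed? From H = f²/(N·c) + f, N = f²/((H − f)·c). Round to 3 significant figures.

f/5.01

Rearrange H = f²/(N·c) + f for N: N = f² / ((H − f)·c).
N = 30² / ((15000 − 30) × 0.012) = 900 / 179.6 ≈ 5.01.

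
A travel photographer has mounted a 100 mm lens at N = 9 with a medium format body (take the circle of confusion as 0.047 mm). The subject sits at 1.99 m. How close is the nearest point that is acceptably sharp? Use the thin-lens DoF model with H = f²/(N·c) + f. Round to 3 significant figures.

Hyperfocal distance H = f²/(N·c) + f = 100²/(9 × 0.047) + 100 = 10000/0.423 + 100 ≈ 23740.7 mm ≈ 23.74 m.
Near limit Dn = s·(H − f)/(H + s − 2f) = 1990 × (23740.7 − 100) / (23740.7 + 1990 − 2 × 100) = 1990 × 23640.7 / 25530.7 ≈ 1842.7 mm ≈ 1.84 m.

1.84 m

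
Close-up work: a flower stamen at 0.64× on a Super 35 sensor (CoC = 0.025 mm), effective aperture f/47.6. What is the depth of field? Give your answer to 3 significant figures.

At magnification m, DoF ≈ 2·N_eff·c/m² = 2 × 47.6 × 0.025 / 0.64² = 2.38 / 0.4096 ≈ 5.81 mm.

5.81 mm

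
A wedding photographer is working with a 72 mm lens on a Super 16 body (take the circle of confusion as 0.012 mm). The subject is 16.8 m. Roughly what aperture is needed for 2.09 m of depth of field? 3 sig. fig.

Write h = H − f = f²/(N·c). The thin-lens limits are Dn = s·h/(h + (s−f)) and Df = s·h/(h − (s−f)), so DoF = Df − Dn = 2·s·(s−f)·h / (h² − (s−f)²).
That is a quadratic in h: DoF·h² − 2·s·(s−f)·h − DoF·(s−f)² = 0 ⇒ h = (s−f)·(s + √(s² + DoF²)) / DoF = 16728 × (16800 + √(16800² + 2090²)) / 2090 = 16728 × (16800 + 16929.5) / 2090 ≈ 269965 mm.
Then N = f²/(c·h) = 72² / (0.012 × 269965) = 5184 / 3239.6 ≈ 1.60.

f/1.60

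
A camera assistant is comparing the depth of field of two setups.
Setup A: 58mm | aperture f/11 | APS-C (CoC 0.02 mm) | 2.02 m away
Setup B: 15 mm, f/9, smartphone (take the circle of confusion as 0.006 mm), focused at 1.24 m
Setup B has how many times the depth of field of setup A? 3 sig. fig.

Setup A: H = 58²/(11×0.02) + 58 ≈ 15348.9 mm; DoF = Df − Dn = 2317.34 − 1790.29 ≈ 527.05 mm.
Setup B: H = 15²/(9×0.006) + 15 ≈ 4181.7 mm; DoF = Df − Dn = 1756.37 − 958.27 ≈ 798.10 mm.
Ratio = 798.10 / 527.05 ≈ 1.51.

1.51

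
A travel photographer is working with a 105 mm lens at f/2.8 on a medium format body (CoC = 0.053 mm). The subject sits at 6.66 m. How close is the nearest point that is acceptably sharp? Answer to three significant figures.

6.12 m

Hyperfocal distance H = f²/(N·c) + f = 105²/(2.8 × 0.053) + 105 = 11025/0.1484 + 105 ≈ 74397.5 mm ≈ 74.40 m.
Near limit Dn = s·(H − f)/(H + s − 2f) = 6660 × (74397.5 − 105) / (74397.5 + 6660 − 2 × 105) = 6660 × 74292.5 / 80847.5 ≈ 6120.0 mm ≈ 6.12 m.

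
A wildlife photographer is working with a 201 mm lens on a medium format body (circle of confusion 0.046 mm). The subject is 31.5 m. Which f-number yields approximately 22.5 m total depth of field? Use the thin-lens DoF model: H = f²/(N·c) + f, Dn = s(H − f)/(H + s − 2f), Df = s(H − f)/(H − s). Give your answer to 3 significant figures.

f/8.99

Write h = H − f = f²/(N·c). The thin-lens limits are Dn = s·h/(h + (s−f)) and Df = s·h/(h − (s−f)), so DoF = Df − Dn = 2·s·(s−f)·h / (h² − (s−f)²).
That is a quadratic in h: DoF·h² − 2·s·(s−f)·h − DoF·(s−f)² = 0 ⇒ h = (s−f)·(s + √(s² + DoF²)) / DoF = 31299 × (31500 + √(31500² + 22500²)) / 22500 = 31299 × (31500 + 38710.5) / 22500 ≈ 97667 mm.
Then N = f²/(c·h) = 201² / (0.046 × 97667) = 40401 / 4492.7 ≈ 8.99.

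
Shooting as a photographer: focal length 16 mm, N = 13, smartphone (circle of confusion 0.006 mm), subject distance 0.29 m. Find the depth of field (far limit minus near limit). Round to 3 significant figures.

Hyperfocal distance H = f²/(N·c) + f = 16²/(13 × 0.006) + 16 = 256/0.078 + 16 ≈ 3298.1 mm ≈ 3.298 m.
Near limit Dn = s·(H − f)/(H + s − 2f) = 290 × (3298.1 − 16) / (3298.1 + 290 − 2 × 16) = 290 × 3282.1 / 3556.1 ≈ 267.655 mm.
Far limit Df = s·(H − f)/(H − s) = 290 × (3298.1 − 16) / (3298.1 − 290) = 290 × 3282.1 / 3008.1 ≈ 316.416 mm.
Depth of field = Df − Dn = 316.416 − 267.655 ≈ 48.761 mm.

48.8 mm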